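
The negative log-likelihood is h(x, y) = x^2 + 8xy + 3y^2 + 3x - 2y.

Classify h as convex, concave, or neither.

neither

h is quadratic, so its Hessian is the constant matrix H = [[2, 8], [8, 6]].
det(H) = -52, tr(H) = 8.
det(H) < 0, so H is indefinite: neither convex nor concave.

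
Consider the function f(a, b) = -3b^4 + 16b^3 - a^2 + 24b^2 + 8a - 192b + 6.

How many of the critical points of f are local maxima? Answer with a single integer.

2

f separates as a function of a plus a function of b, so ∇f=0 decouples.
∂f/∂a = -2(a - 4) = 0 at a ∈ {4}; ∂f/∂b = -12(b - 4)(b - 2)(b + 2) = 0 at b ∈ {-2, 2, 4}.
The Hessian is diagonal: diag(f_aa, f_bb). Second derivatives: f_aa(4)=-2; f_bb(-2)=-288, f_bb(2)=96, f_bb(4)=-144.
Local maxima occur where both diagonal entries negative: (4, -2), (4, 4). Count: 2.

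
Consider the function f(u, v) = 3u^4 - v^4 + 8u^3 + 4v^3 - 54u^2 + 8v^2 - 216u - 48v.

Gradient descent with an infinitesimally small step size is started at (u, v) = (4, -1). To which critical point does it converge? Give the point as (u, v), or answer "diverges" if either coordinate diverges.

f is separable, so gradient descent decouples: u follows -∂f/∂u, v follows -∂f/∂v.
∂f/∂u = 12(u - 3)(u + 2)(u + 3); at u=4 this is 504, so u decreases.
∂f/∂v = -4(v - 3)(v - 2)(v + 2); at v=-1 this is -48, so v increases.
u converges to its nearest critical value 3 (a local min of the u-part); v converges to 2. The iterate converges to (3, 2).

(3, 2)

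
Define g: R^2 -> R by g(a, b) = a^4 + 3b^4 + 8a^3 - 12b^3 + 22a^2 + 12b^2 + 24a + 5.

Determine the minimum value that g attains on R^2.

g(a,b) separates as P(a) + Q(b) + 5, so its minimum is min P + min Q + 5.
P'(a) = 4(a + 1)(a + 2)(a + 3) vanishes at a ∈ {-3, -2, -1}; Q'(b) = 12b(b - 2)(b - 1) vanishes at b ∈ {0, 1, 2}.
Local minima of P (where P''>0): P(-3)=-9, P(-1)=-9. Local minima of Q: Q(0)=0, Q(2)=0.
So the global minimum of g is P(-3) + Q(0) + 5 = -9 + 0 + 5 = -4, attained at (-3, 0).

-4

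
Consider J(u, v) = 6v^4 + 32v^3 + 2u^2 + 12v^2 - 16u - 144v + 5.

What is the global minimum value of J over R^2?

-121

J(u,v) separates as P(u) + Q(v) + 5, so its minimum is min P + min Q + 5.
P'(u) = 4u - 16 vanishes at u ∈ {4}; Q'(v) = 24(v - 1)(v + 2)(v + 3) vanishes at v ∈ {-3, -2, 1}.
Local minima of P (where P''>0): P(4)=-32. Local minima of Q: Q(-3)=162, Q(1)=-94.
So the global minimum of J is P(4) + Q(1) + 5 = -32 − 94 + 5 = -121, attained at (4, 1).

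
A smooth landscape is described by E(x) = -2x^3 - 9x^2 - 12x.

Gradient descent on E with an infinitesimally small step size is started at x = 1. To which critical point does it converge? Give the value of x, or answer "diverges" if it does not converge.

diverges

E'(x) = -6(x + 1)(x + 2), so E'(1) = -36.
Gradient descent moves in the -E' direction, i.e. x is increasing.
There is no critical point above x=1, and E' keeps the same sign, so the iterate runs off to +∞.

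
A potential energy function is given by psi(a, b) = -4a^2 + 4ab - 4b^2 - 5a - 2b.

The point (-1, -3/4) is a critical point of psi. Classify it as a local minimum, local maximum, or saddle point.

local maximum

The Hessian of psi is constant: H = [[-8, 4], [4, -8]].
det(H) = (-8)·(-8) − 4² = 48.
det(H) > 0 and tr(H) = -16 < 0, so H is negative definite and the point is a local maximum.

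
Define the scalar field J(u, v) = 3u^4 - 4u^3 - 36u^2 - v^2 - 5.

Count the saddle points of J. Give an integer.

2

J separates as a function of u plus a function of v, so ∇J=0 decouples.
∂J/∂u = 12u(u - 3)(u + 2) = 0 at u ∈ {-2, 0, 3}; ∂J/∂v = -2v = 0 at v ∈ {0}.
The Hessian is diagonal: diag(J_uu, J_vv). Second derivatives: J_uu(-2)=120, J_uu(0)=-72, J_uu(3)=180; J_vv(0)=-2.
Saddle points occur where the two diagonal entries have opposite signs: (-2, 0), (3, 0). Count: 2.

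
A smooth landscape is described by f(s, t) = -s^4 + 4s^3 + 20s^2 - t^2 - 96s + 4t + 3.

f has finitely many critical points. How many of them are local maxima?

2

f separates as a function of s plus a function of t, so ∇f=0 decouples.
∂f/∂s = -4(s - 4)(s - 2)(s + 3) = 0 at s ∈ {-3, 2, 4}; ∂f/∂t = -2(t - 2) = 0 at t ∈ {2}.
The Hessian is diagonal: diag(f_ss, f_tt). Second derivatives: f_ss(-3)=-140, f_ss(2)=40, f_ss(4)=-56; f_tt(2)=-2.
Local maxima occur where both diagonal entries negative: (-3, 2), (4, 2). Count: 2.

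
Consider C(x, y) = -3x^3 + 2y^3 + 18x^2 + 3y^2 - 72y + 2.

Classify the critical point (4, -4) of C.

local maximum

The mixed partial ∂²C/∂x∂y is 0, so the Hessian at any point is diag(C_xx, C_yy) = diag(18(-x + 2), 6(2y + 1)).
At (4, -4): H = diag(-36, -42).
Both eigenvalues are negative, so H is negative definite: a local maximum.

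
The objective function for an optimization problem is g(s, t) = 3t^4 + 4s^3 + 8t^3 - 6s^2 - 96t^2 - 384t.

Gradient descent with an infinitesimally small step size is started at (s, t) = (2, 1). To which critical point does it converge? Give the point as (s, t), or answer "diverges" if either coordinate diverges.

(1, 4)

g is separable, so gradient descent decouples: s follows -∂g/∂s, t follows -∂g/∂t.
∂g/∂s = 12s(s - 1); at s=2 this is 24, so s decreases.
∂g/∂t = 12(t - 4)(t + 2)(t + 4); at t=1 this is -540, so t increases.
s converges to its nearest critical value 1 (a local min of the s-part); t converges to 4. The iterate converges to (1, 4).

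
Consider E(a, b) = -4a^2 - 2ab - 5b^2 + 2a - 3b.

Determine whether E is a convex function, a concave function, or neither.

E is quadratic, so its Hessian is the constant matrix H = [[-8, -2], [-2, -10]].
det(H) = 76, tr(H) = -18.
det(H) > 0 and tr(H) < 0, so H is negative definite everywhere: concave.

concave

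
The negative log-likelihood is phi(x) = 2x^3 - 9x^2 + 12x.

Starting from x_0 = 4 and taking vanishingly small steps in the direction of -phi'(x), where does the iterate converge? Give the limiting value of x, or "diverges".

phi'(x) = 6(x - 2)(x - 1), so phi'(4) = 36.
Gradient descent moves in the -phi' direction, i.e. x is decreasing.
The nearest critical point in that direction is x = 2, where phi'' = 6 > 0 (a local minimum). The iterate converges there.

2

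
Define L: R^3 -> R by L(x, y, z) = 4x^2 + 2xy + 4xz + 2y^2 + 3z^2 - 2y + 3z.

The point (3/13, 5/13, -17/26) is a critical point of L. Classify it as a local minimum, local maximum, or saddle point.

The Hessian is constant: H = [[8, 2, 4], [2, 4, 0], [4, 0, 6]].
Leading principal minors: Δ₁ = 8, Δ₂ = 28, Δ₃ = 104.
All leading minors are positive, so H is positive definite: a local minimum.

local minimum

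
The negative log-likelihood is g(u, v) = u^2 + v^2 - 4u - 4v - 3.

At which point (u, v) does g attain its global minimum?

g(u,v) separates as P(u) + Q(v) − 3, so its minimum is min P + min Q − 3.
P'(u) = 2u - 4 vanishes at u ∈ {2}; Q'(v) = 2v - 4 vanishes at v ∈ {2}.
Local minima of P (where P''>0): P(2)=-4. Local minima of Q: Q(2)=-4.
So the global minimum of g is P(2) + Q(2) − 3 = -4 − 4 − 3 = -11, attained at (2, 2).

(2, 2)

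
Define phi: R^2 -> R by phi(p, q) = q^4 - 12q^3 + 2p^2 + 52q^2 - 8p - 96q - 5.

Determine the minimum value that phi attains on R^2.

phi(p,q) separates as A(p) + B(q) − 5, so its minimum is min A + min B − 5.
A'(p) = 4p - 8 vanishes at p ∈ {2}; B'(q) = 4(q - 4)(q - 3)(q - 2) vanishes at q ∈ {2, 3, 4}.
Local minima of A (where A''>0): A(2)=-8. Local minima of B: B(2)=-64, B(4)=-64.
So the global minimum of phi is A(2) + B(2) − 5 = -8 − 64 − 5 = -77, attained at (2, 2).

-77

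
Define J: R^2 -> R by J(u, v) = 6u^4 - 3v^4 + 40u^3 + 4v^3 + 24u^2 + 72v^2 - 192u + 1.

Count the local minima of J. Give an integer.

J separates as a function of u plus a function of v, so ∇J=0 decouples.
∂J/∂u = 24(u - 1)(u + 2)(u + 4) = 0 at u ∈ {-4, -2, 1}; ∂J/∂v = -12v(v - 4)(v + 3) = 0 at v ∈ {-3, 0, 4}.
The Hessian is diagonal: diag(J_uu, J_vv). Second derivatives: J_uu(-4)=240, J_uu(-2)=-144, J_uu(1)=360; J_vv(-3)=-252, J_vv(0)=144, J_vv(4)=-336.
Local minima occur where both diagonal entries positive: (-4, 0), (1, 0). Count: 2.

2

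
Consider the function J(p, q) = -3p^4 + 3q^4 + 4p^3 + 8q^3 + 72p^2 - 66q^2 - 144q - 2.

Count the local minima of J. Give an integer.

J separates as a function of p plus a function of q, so ∇J=0 decouples.
∂J/∂p = -12p(p - 4)(p + 3) = 0 at p ∈ {-3, 0, 4}; ∂J/∂q = 12(q - 3)(q + 1)(q + 4) = 0 at q ∈ {-4, -1, 3}.
The Hessian is diagonal: diag(J_pp, J_qq). Second derivatives: J_pp(-3)=-252, J_pp(0)=144, J_pp(4)=-336; J_qq(-4)=252, J_qq(-1)=-144, J_qq(3)=336.
Local minima occur where both diagonal entries positive: (0, -4), (0, 3). Count: 2.

2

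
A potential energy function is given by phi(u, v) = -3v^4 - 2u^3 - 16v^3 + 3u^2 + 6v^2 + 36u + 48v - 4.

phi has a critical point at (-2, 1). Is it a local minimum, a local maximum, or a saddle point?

saddle point

The mixed partial ∂²phi/∂u∂v is 0, so the Hessian at any point is diag(phi_uu, phi_vv) = diag(6(-2u + 1), 12(-3v^2 - 8v + 1)).
At (-2, 1): H = diag(30, -120).
The eigenvalues have opposite signs, so H is indefinite: a saddle point.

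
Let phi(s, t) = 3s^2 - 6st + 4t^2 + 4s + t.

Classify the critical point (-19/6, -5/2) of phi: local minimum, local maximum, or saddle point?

The Hessian of phi is constant: H = [[6, -6], [-6, 8]].
det(H) = 6·8 − (-6)² = 12.
det(H) > 0 and tr(H) = 14 > 0, so H is positive definite and the point is a local minimum.

local minimum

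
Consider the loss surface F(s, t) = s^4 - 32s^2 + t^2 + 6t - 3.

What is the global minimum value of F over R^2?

-268

F(s,t) separates as P(s) + Q(t) − 3, so its minimum is min P + min Q − 3.
P'(s) = 4s(s - 4)(s + 4) vanishes at s ∈ {-4, 0, 4}; Q'(t) = 2(t + 3) vanishes at t ∈ {-3}.
Local minima of P (where P''>0): P(-4)=-256, P(4)=-256. Local minima of Q: Q(-3)=-9.
So the global minimum of F is P(-4) + Q(-3) − 3 = -256 − 9 − 3 = -268, attained at (-4, -3).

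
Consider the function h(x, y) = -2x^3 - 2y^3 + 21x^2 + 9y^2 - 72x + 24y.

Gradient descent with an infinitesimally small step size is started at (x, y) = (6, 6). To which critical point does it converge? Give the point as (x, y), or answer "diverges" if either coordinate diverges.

diverges

h is separable, so gradient descent decouples: x follows -∂h/∂x, y follows -∂h/∂y.
∂h/∂x = -6(x - 4)(x - 3); at x=6 this is -36, so x increases.
∂h/∂y = -6(y - 4)(y + 1); at y=6 this is -84, so y increases.
The x-coordinate has no critical point in that direction and runs off to infinity.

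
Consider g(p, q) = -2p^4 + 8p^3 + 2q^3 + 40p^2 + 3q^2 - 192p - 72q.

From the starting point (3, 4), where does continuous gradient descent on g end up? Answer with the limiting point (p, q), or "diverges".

(2, 3)

g is separable, so gradient descent decouples: p follows -∂g/∂p, q follows -∂g/∂q.
∂g/∂p = -8(p - 4)(p - 2)(p + 3); at p=3 this is 48, so p decreases.
∂g/∂q = 6(q - 3)(q + 4); at q=4 this is 48, so q decreases.
p converges to its nearest critical value 2 (a local min of the p-part); q converges to 3. The iterate converges to (2, 3).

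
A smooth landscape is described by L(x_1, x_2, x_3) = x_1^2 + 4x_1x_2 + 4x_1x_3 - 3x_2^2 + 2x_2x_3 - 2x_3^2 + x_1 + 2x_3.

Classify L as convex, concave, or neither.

L is quadratic, so its Hessian is the constant matrix H = [[2, 4, 4], [4, -6, 2], [4, 2, -4]].
Leading principal minors: 2, -28, 264.
Neither pattern holds ⇒ H is indefinite ⇒ neither convex nor concave.

neither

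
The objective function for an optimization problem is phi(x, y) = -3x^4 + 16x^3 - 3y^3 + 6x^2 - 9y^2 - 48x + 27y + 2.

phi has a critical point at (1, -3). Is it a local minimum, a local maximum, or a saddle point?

local minimum

The mixed partial ∂²phi/∂x∂y is 0, so the Hessian at any point is diag(phi_xx, phi_yy) = diag(12(-3x^2 + 8x + 1), -18(y + 1)).
At (1, -3): H = diag(72, 36).
Both eigenvalues are positive, so H is positive definite: a local minimum.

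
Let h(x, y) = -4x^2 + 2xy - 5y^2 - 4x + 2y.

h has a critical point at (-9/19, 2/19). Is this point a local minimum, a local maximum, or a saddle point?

The Hessian of h is constant: H = [[-8, 2], [2, -10]].
det(H) = (-8)·(-10) − 2² = 76.
det(H) > 0 and tr(H) = -18 < 0, so H is negative definite and the point is a local maximum.

local maximum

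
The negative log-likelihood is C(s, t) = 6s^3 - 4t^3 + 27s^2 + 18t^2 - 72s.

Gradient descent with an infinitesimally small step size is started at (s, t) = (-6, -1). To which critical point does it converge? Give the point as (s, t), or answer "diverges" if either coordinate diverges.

C is separable, so gradient descent decouples: s follows -∂C/∂s, t follows -∂C/∂t.
∂C/∂s = 18(s - 1)(s + 4); at s=-6 this is 252, so s decreases.
∂C/∂t = -12t(t - 3); at t=-1 this is -48, so t increases.
The s-coordinate has no critical point in that direction and runs off to infinity.

diverges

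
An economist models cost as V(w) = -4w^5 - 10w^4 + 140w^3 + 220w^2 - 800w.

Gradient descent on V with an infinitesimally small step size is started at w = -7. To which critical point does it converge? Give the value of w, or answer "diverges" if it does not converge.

-5

V'(w) = -20(w - 4)(w - 1)(w + 2)(w + 5), so V'(-7) = -17600.
Gradient descent moves in the -V' direction, i.e. w is increasing.
The nearest critical point in that direction is w = -5, where V'' = 3240 > 0 (a local minimum). The iterate converges there.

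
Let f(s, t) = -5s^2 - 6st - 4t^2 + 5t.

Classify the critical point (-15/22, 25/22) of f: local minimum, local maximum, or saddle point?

The Hessian of f is constant: H = [[-10, -6], [-6, -8]].
det(H) = (-10)·(-8) − (-6)² = 44.
det(H) > 0 and tr(H) = -18 < 0, so H is negative definite and the point is a local maximum.

local maximum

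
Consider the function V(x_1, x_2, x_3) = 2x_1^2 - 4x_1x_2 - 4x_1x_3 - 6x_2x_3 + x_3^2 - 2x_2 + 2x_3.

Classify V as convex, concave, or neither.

V is quadratic, so its Hessian is the constant matrix H = [[4, -4, -4], [-4, 0, -6], [-4, -6, 2]].
Leading principal minors: 4, -16, -368.
Neither pattern holds ⇒ H is indefinite ⇒ neither convex nor concave.

neither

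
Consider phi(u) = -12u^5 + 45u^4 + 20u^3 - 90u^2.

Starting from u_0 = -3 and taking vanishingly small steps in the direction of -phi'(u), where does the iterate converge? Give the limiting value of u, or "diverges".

-1

phi'(u) = -60u(u - 3)(u - 1)(u + 1), so phi'(-3) = -8640.
Gradient descent moves in the -phi' direction, i.e. u is increasing.
The nearest critical point in that direction is u = -1, where phi'' = 480 > 0 (a local minimum). The iterate converges there.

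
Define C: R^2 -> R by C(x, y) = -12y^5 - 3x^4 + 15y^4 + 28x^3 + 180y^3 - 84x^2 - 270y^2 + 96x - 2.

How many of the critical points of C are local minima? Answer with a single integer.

2

C separates as a function of x plus a function of y, so ∇C=0 decouples.
∂C/∂x = -12(x - 4)(x - 2)(x - 1) = 0 at x ∈ {1, 2, 4}; ∂C/∂y = -60y(y - 3)(y - 1)(y + 3) = 0 at y ∈ {-3, 0, 1, 3}.
The Hessian is diagonal: diag(C_xx, C_yy). Second derivatives: C_xx(1)=-36, C_xx(2)=24, C_xx(4)=-72; C_yy(-3)=4320, C_yy(0)=-540, C_yy(1)=480, C_yy(3)=-2160.
Local minima occur where both diagonal entries positive: (2, -3), (2, 1). Count: 2.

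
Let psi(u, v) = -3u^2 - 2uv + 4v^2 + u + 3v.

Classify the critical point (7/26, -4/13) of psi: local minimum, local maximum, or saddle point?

The Hessian of psi is constant: H = [[-6, -2], [-2, 8]].
det(H) = (-6)·8 − (-2)² = -52.
Since det(H) < 0, H is indefinite and the critical point is a saddle point.

saddle point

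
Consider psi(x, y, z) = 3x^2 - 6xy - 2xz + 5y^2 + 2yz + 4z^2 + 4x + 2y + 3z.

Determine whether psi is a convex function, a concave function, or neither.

psi is quadratic, so its Hessian is the constant matrix H = [[6, -6, -2], [-6, 10, 2], [-2, 2, 8]].
Leading principal minors: 6, 24, 176.
All positive ⇒ H ≻ 0 ⇒ convex.

convex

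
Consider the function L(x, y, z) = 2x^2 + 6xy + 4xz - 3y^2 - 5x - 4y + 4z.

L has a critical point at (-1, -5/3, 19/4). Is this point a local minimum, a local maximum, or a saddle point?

The Hessian is constant: H = [[4, 6, 4], [6, -6, 0], [4, 0, 0]].
Leading principal minors: Δ₁ = 4, Δ₂ = -60, Δ₃ = 96.
The minors fit neither the all-positive nor the alternating-sign pattern, so H is indefinite: a saddle point.

saddle point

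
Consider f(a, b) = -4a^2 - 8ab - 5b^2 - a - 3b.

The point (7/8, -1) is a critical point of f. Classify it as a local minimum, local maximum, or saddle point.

local maximum

The Hessian of f is constant: H = [[-8, -8], [-8, -10]].
det(H) = (-8)·(-10) − (-8)² = 16.
det(H) > 0 and tr(H) = -18 < 0, so H is negative definite and the point is a local maximum.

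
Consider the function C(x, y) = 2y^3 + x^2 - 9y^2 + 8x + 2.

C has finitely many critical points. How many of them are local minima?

C separates as a function of x plus a function of y, so ∇C=0 decouples.
∂C/∂x = 2(x + 4) = 0 at x ∈ {-4}; ∂C/∂y = 6y(y - 3) = 0 at y ∈ {0, 3}.
The Hessian is diagonal: diag(C_xx, C_yy). Second derivatives: C_xx(-4)=2; C_yy(0)=-18, C_yy(3)=18.
Local minima occur where both diagonal entries positive: (-4, 3). Count: 1.

1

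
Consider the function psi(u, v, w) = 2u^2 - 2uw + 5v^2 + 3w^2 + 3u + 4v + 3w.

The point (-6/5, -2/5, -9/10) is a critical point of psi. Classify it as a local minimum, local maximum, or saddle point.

The Hessian is constant: H = [[4, 0, -2], [0, 10, 0], [-2, 0, 6]].
Leading principal minors: Δ₁ = 4, Δ₂ = 40, Δ₃ = 200.
All leading minors are positive, so H is positive definite: a local minimum.

local minimum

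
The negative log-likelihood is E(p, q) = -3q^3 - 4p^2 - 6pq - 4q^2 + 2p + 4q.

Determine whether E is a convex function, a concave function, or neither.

neither

The term -3q^3 is cubic, so the Hessian is not constant.
∂²E/∂q² = -18q - 8, which takes both signs as q varies (negative for sufficiently large q). A diagonal entry of the Hessian changing sign means the Hessian is neither positive- nor negative-semidefinite on all of R^2.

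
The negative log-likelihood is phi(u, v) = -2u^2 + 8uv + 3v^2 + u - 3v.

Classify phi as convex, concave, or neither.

phi is quadratic, so its Hessian is the constant matrix H = [[-4, 8], [8, 6]].
det(H) = -88, tr(H) = 2.
det(H) < 0, so H is indefinite: neither convex nor concave.

neither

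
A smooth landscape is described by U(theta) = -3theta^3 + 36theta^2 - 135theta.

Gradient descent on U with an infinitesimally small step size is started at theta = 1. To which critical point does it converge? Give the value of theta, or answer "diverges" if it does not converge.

U'(theta) = -9(theta - 5)(theta - 3), so U'(1) = -72.
Gradient descent moves in the -U' direction, i.e. theta is increasing.
The nearest critical point in that direction is theta = 3, where U'' = 18 > 0 (a local minimum). The iterate converges there.

3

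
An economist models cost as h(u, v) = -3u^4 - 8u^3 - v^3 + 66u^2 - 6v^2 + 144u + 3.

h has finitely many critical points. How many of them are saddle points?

h separates as a function of u plus a function of v, so ∇h=0 decouples.
∂h/∂u = -12(u - 3)(u + 1)(u + 4) = 0 at u ∈ {-4, -1, 3}; ∂h/∂v = -3v(v + 4) = 0 at v ∈ {-4, 0}.
The Hessian is diagonal: diag(h_uu, h_vv). Second derivatives: h_uu(-4)=-252, h_uu(-1)=144, h_uu(3)=-336; h_vv(-4)=12, h_vv(0)=-12.
Saddle points occur where the two diagonal entries have opposite signs: (-4, -4), (-1, 0), (3, -4). Count: 3.

3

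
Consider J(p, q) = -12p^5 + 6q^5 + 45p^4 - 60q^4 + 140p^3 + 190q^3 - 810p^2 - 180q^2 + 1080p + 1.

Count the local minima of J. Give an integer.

4

J separates as a function of p plus a function of q, so ∇J=0 decouples.
∂J/∂p = -60(p - 3)(p - 2)(p - 1)(p + 3) = 0 at p ∈ {-3, 1, 2, 3}; ∂J/∂q = 30q(q - 4)(q - 3)(q - 1) = 0 at q ∈ {0, 1, 3, 4}.
The Hessian is diagonal: diag(J_pp, J_qq). Second derivatives: J_pp(-3)=7200, J_pp(1)=-480, J_pp(2)=300, J_pp(3)=-720; J_qq(0)=-360, J_qq(1)=180, J_qq(3)=-180, J_qq(4)=360.
Local minima occur where both diagonal entries positive: (-3, 1), (-3, 4), (2, 1), (2, 4). Count: 4.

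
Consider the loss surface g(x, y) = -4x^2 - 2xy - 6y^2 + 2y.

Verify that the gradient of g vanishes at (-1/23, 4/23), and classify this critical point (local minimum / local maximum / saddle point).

∇g = (-8x - 2y, -2x - 12y + 2); substituting (-1/23, 4/23) gives ∇g = (0, 0), so (-1/23, 4/23) is indeed a critical point.
The Hessian of g is constant: H = [[-8, -2], [-2, -12]].
det(H) = (-8)·(-12) − (-2)² = 92.
det(H) > 0 and tr(H) = -20 < 0, so H is negative definite and the point is a local maximum.

local maximum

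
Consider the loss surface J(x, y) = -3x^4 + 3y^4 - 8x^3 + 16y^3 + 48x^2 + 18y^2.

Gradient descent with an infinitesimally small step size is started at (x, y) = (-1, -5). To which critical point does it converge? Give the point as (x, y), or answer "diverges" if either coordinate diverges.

(0, -3)

J is separable, so gradient descent decouples: x follows -∂J/∂x, y follows -∂J/∂y.
∂J/∂x = -12x(x - 2)(x + 4); at x=-1 this is -108, so x increases.
∂J/∂y = 12y(y + 1)(y + 3); at y=-5 this is -480, so y increases.
x converges to its nearest critical value 0 (a local min of the x-part); y converges to -3. The iterate converges to (0, -3).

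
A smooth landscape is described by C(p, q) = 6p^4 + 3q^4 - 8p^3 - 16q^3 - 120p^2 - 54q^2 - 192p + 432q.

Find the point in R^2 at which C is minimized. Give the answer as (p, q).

C(p,q) separates as A(p) + B(q), so its minimum is min A + min B.
A'(p) = 24(p - 4)(p + 1)(p + 2) vanishes at p ∈ {-2, -1, 4}; B'(q) = 12(q - 4)(q - 3)(q + 3) vanishes at q ∈ {-3, 3, 4}.
Local minima of A (where A''>0): A(-2)=64, A(4)=-1664. Local minima of B: B(-3)=-1107, B(4)=608.
So the global minimum of C is A(4) + B(-3) = -1664 − 1107 = -2771, attained at (4, -3).

(4, -3)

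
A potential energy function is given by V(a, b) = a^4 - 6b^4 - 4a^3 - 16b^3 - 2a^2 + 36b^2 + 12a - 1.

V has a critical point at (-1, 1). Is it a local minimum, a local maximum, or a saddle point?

The mixed partial ∂²V/∂a∂b is 0, so the Hessian at any point is diag(V_aa, V_bb) = diag(4(3a^2 - 6a - 1), 24(-3b^2 - 4b + 3)).
At (-1, 1): H = diag(32, -96).
The eigenvalues have opposite signs, so H is indefinite: a saddle point.

saddle point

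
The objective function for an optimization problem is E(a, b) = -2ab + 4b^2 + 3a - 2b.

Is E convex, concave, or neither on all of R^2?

neither

E is quadratic, so its Hessian is the constant matrix H = [[0, -2], [-2, 8]].
det(H) = -4, tr(H) = 8.
det(H) < 0, so H is indefinite: neither convex nor concave.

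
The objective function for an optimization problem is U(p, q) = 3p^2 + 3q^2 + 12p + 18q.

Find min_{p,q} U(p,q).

U(p,q) separates as A(p) + B(q), so its minimum is min A + min B.
A'(p) = 6p + 12 vanishes at p ∈ {-2}; B'(q) = 6q + 18 vanishes at q ∈ {-3}.
Local minima of A (where A''>0): A(-2)=-12. Local minima of B: B(-3)=-27.
So the global minimum of U is A(-2) + B(-3) = -12 − 27 = -39, attained at (-2, -3).

-39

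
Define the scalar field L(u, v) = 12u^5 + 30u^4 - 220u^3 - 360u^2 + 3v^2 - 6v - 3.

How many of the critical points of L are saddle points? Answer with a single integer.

2

L separates as a function of u plus a function of v, so ∇L=0 decouples.
∂L/∂u = 60u(u - 3)(u + 1)(u + 4) = 0 at u ∈ {-4, -1, 0, 3}; ∂L/∂v = 6(v - 1) = 0 at v ∈ {1}.
The Hessian is diagonal: diag(L_uu, L_vv). Second derivatives: L_uu(-4)=-5040, L_uu(-1)=720, L_uu(0)=-720, L_uu(3)=5040; L_vv(1)=6.
Saddle points occur where the two diagonal entries have opposite signs: (-4, 1), (0, 1). Count: 2.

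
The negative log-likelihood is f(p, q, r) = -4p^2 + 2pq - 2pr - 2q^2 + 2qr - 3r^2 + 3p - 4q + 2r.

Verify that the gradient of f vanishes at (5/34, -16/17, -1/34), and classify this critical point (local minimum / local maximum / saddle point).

∇f = (-8p + 2q - 2r + 3, 2p - 4q + 2r - 4, -2p + 2q - 6r + 2); substituting (5/34, -16/17, -1/34) gives ∇f = (0, 0, 0), so (5/34, -16/17, -1/34) is indeed a critical point.
The Hessian is constant: H = [[-8, 2, -2], [2, -4, 2], [-2, 2, -6]].
Leading principal minors: Δ₁ = -8, Δ₂ = 28, Δ₃ = -136.
The minors alternate sign starting negative (−, +, −), so H is negative definite: a local maximum.

local maximum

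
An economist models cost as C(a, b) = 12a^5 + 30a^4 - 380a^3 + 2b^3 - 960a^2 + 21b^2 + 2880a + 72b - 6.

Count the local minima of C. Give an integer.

2

C separates as a function of a plus a function of b, so ∇C=0 decouples.
∂C/∂a = 60(a - 4)(a - 1)(a + 3)(a + 4) = 0 at a ∈ {-4, -3, 1, 4}; ∂C/∂b = 6(b + 3)(b + 4) = 0 at b ∈ {-4, -3}.
The Hessian is diagonal: diag(C_aa, C_bb). Second derivatives: C_aa(-4)=-2400, C_aa(-3)=1680, C_aa(1)=-3600, C_aa(4)=10080; C_bb(-4)=-6, C_bb(-3)=6.
Local minima occur where both diagonal entries positive: (-3, -3), (4, -3). Count: 2.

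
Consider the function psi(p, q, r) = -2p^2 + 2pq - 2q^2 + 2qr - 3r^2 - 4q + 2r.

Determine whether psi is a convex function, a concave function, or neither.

concave

psi is quadratic, so its Hessian is the constant matrix H = [[-4, 2, 0], [2, -4, 2], [0, 2, -6]].
Leading principal minors: -4, 12, -56.
Signs alternate −, +, − ⇒ H ≺ 0 ⇒ concave.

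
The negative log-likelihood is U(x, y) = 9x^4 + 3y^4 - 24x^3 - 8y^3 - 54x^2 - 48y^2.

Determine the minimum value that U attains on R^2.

U(x,y) separates as P(x) + Q(y), so its minimum is min P + min Q.
P'(x) = 36x(x - 3)(x + 1) vanishes at x ∈ {-1, 0, 3}; Q'(y) = 12y(y - 4)(y + 2) vanishes at y ∈ {-2, 0, 4}.
Local minima of P (where P''>0): P(-1)=-21, P(3)=-405. Local minima of Q: Q(-2)=-80, Q(4)=-512.
So the global minimum of U is P(3) + Q(4) = -405 − 512 = -917, attained at (3, 4).

-917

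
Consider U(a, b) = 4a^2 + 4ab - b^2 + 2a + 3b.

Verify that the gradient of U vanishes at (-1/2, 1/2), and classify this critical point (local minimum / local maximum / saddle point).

saddle point

∇U = (8a + 4b + 2, 4a - 2b + 3); substituting (-1/2, 1/2) gives ∇U = (0, 0), so (-1/2, 1/2) is indeed a critical point.
The Hessian of U is constant: H = [[8, 4], [4, -2]].
det(H) = 8·(-2) − 4² = -32.
Since det(H) < 0, H is indefinite and the critical point is a saddle point.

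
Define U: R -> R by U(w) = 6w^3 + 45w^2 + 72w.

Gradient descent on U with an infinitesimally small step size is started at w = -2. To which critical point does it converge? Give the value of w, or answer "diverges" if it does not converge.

U'(w) = 18(w + 1)(w + 4), so U'(-2) = -36.
Gradient descent moves in the -U' direction, i.e. w is increasing.
The nearest critical point in that direction is w = -1, where U'' = 54 > 0 (a local minimum). The iterate converges there.

-1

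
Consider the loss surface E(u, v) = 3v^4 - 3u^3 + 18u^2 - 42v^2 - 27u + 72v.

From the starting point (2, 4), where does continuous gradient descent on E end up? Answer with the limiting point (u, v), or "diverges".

E is separable, so gradient descent decouples: u follows -∂E/∂u, v follows -∂E/∂v.
∂E/∂u = -9(u - 3)(u - 1); at u=2 this is 9, so u decreases.
∂E/∂v = 12(v - 2)(v - 1)(v + 3); at v=4 this is 504, so v decreases.
u converges to its nearest critical value 1 (a local min of the u-part); v converges to 2. The iterate converges to (1, 2).

(1, 2)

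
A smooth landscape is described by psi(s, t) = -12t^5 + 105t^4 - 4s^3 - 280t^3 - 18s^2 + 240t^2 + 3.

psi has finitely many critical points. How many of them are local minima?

psi separates as a function of s plus a function of t, so ∇psi=0 decouples.
∂psi/∂s = -12s(s + 3) = 0 at s ∈ {-3, 0}; ∂psi/∂t = -60t(t - 4)(t - 2)(t - 1) = 0 at t ∈ {0, 1, 2, 4}.
The Hessian is diagonal: diag(psi_ss, psi_tt). Second derivatives: psi_ss(-3)=36, psi_ss(0)=-36; psi_tt(0)=480, psi_tt(1)=-180, psi_tt(2)=240, psi_tt(4)=-1440.
Local minima occur where both diagonal entries positive: (-3, 0), (-3, 2). Count: 2.

2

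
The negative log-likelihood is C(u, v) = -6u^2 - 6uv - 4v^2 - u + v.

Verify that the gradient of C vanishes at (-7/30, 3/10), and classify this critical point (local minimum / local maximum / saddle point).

∇C = (-12u - 6v - 1, -6u - 8v + 1); substituting (-7/30, 3/10) gives ∇C = (0, 0), so (-7/30, 3/10) is indeed a critical point.
The Hessian of C is constant: H = [[-12, -6], [-6, -8]].
det(H) = (-12)·(-8) − (-6)² = 60.
det(H) > 0 and tr(H) = -20 < 0, so H is negative definite and the point is a local maximum.

local maximum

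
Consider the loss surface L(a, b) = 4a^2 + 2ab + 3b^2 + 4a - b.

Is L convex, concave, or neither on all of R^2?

convex

L is quadratic, so its Hessian is the constant matrix H = [[8, 2], [2, 6]].
det(H) = 44, tr(H) = 14.
det(H) > 0 and tr(H) > 0, so H is positive definite everywhere: convex.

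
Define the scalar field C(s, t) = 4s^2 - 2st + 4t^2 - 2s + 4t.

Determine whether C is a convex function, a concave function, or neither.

C is quadratic, so its Hessian is the constant matrix H = [[8, -2], [-2, 8]].
det(H) = 60, tr(H) = 16.
det(H) > 0 and tr(H) > 0, so H is positive definite everywhere: convex.

convex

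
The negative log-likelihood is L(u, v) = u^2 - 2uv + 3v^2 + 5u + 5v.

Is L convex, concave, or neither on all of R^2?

convex

L is quadratic, so its Hessian is the constant matrix H = [[2, -2], [-2, 6]].
det(H) = 8, tr(H) = 8.
det(H) > 0 and tr(H) > 0, so H is positive definite everywhere: convex.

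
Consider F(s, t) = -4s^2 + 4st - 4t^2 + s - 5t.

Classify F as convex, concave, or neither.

concave

F is quadratic, so its Hessian is the constant matrix H = [[-8, 4], [4, -8]].
det(H) = 48, tr(H) = -16.
det(H) > 0 and tr(H) < 0, so H is negative definite everywhere: concave.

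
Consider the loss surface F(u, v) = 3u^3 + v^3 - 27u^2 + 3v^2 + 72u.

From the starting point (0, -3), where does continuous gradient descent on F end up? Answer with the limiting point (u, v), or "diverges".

diverges

F is separable, so gradient descent decouples: u follows -∂F/∂u, v follows -∂F/∂v.
∂F/∂u = 9(u - 4)(u - 2); at u=0 this is 72, so u decreases.
∂F/∂v = 3v(v + 2); at v=-3 this is 9, so v decreases.
The u-coordinate has no critical point in that direction and runs off to infinity.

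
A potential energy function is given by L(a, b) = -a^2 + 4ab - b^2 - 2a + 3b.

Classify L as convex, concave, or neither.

L is quadratic, so its Hessian is the constant matrix H = [[-2, 4], [4, -2]].
det(H) = -12, tr(H) = -4.
det(H) < 0, so H is indefinite: neither convex nor concave.

neither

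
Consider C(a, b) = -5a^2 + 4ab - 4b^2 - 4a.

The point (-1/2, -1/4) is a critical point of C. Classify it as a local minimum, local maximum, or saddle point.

local maximum

The Hessian of C is constant: H = [[-10, 4], [4, -8]].
det(H) = (-10)·(-8) − 4² = 64.
det(H) > 0 and tr(H) = -18 < 0, so H is negative definite and the point is a local maximum.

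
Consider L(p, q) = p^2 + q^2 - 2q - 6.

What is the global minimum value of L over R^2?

-7

L(p,q) separates as A(p) + B(q) − 6, so its minimum is min A + min B − 6.
A'(p) = 2p vanishes at p ∈ {0}; B'(q) = 2q - 2 vanishes at q ∈ {1}.
Local minima of A (where A''>0): A(0)=0. Local minima of B: B(1)=-1.
So the global minimum of L is A(0) + B(1) − 6 = 0 − 1 − 6 = -7, attained at (0, 1).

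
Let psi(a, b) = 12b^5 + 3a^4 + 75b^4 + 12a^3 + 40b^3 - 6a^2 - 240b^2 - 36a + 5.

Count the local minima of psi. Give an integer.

psi separates as a function of a plus a function of b, so ∇psi=0 decouples.
∂psi/∂a = 12(a - 1)(a + 1)(a + 3) = 0 at a ∈ {-3, -1, 1}; ∂psi/∂b = 60b(b - 1)(b + 2)(b + 4) = 0 at b ∈ {-4, -2, 0, 1}.
The Hessian is diagonal: diag(psi_aa, psi_bb). Second derivatives: psi_aa(-3)=96, psi_aa(-1)=-48, psi_aa(1)=96; psi_bb(-4)=-2400, psi_bb(-2)=720, psi_bb(0)=-480, psi_bb(1)=900.
Local minima occur where both diagonal entries positive: (-3, -2), (-3, 1), (1, -2), (1, 1). Count: 4.

4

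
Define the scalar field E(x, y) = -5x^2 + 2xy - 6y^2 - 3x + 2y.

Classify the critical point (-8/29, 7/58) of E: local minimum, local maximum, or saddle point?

local maximum

The Hessian of E is constant: H = [[-10, 2], [2, -12]].
det(H) = (-10)·(-12) − 2² = 116.
det(H) > 0 and tr(H) = -22 < 0, so H is negative definite and the point is a local maximum.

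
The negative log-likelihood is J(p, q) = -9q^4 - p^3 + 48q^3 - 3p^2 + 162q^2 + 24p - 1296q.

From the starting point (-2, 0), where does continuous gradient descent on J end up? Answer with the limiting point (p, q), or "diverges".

(-4, 3)

J is separable, so gradient descent decouples: p follows -∂J/∂p, q follows -∂J/∂q.
∂J/∂p = -3(p - 2)(p + 4); at p=-2 this is 24, so p decreases.
∂J/∂q = -36(q - 4)(q - 3)(q + 3); at q=0 this is -1296, so q increases.
p converges to its nearest critical value -4 (a local min of the p-part); q converges to 3. The iterate converges to (-4, 3).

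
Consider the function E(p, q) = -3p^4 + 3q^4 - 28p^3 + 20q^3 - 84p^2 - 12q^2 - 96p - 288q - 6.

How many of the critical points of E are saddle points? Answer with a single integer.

5

E separates as a function of p plus a function of q, so ∇E=0 decouples.
∂E/∂p = -12(p + 1)(p + 2)(p + 4) = 0 at p ∈ {-4, -2, -1}; ∂E/∂q = 12(q - 2)(q + 3)(q + 4) = 0 at q ∈ {-4, -3, 2}.
The Hessian is diagonal: diag(E_pp, E_qq). Second derivatives: E_pp(-4)=-72, E_pp(-2)=24, E_pp(-1)=-36; E_qq(-4)=72, E_qq(-3)=-60, E_qq(2)=360.
Saddle points occur where the two diagonal entries have opposite signs: (-4, -4), (-4, 2), (-2, -3), (-1, -4), (-1, 2). Count: 5.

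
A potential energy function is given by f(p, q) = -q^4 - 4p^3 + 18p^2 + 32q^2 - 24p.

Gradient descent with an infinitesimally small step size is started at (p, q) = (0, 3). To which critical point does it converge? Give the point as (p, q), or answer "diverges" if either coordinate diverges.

f is separable, so gradient descent decouples: p follows -∂f/∂p, q follows -∂f/∂q.
∂f/∂p = -12(p - 2)(p - 1); at p=0 this is -24, so p increases.
∂f/∂q = -4q(q - 4)(q + 4); at q=3 this is 84, so q decreases.
p converges to its nearest critical value 1 (a local min of the p-part); q converges to 0. The iterate converges to (1, 0).

(1, 0)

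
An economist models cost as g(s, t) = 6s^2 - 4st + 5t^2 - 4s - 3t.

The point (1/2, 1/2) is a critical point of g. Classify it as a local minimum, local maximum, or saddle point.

local minimum

The Hessian of g is constant: H = [[12, -4], [-4, 10]].
det(H) = 12·10 − (-4)² = 104.
det(H) > 0 and tr(H) = 22 > 0, so H is positive definite and the point is a local minimum.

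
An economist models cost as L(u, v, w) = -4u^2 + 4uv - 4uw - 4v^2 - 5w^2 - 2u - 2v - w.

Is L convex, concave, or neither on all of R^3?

concave

L is quadratic, so its Hessian is the constant matrix H = [[-8, 4, -4], [4, -8, 0], [-4, 0, -10]].
Leading principal minors: -8, 48, -352.
Signs alternate −, +, − ⇒ H ≺ 0 ⇒ concave.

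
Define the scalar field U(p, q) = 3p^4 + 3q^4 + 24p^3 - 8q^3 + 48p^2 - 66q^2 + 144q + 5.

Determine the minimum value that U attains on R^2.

-562

U(p,q) separates as A(p) + B(q) + 5, so its minimum is min A + min B + 5.
A'(p) = 12p(p + 2)(p + 4) vanishes at p ∈ {-4, -2, 0}; B'(q) = 12(q - 4)(q - 1)(q + 3) vanishes at q ∈ {-3, 1, 4}.
Local minima of A (where A''>0): A(-4)=0, A(0)=0. Local minima of B: B(-3)=-567, B(4)=-224.
So the global minimum of U is A(-4) + B(-3) + 5 = 0 − 567 + 5 = -562, attained at (-4, -3).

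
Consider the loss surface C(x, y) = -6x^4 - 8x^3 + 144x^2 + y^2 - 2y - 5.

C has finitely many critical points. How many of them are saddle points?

C separates as a function of x plus a function of y, so ∇C=0 decouples.
∂C/∂x = -24x(x - 3)(x + 4) = 0 at x ∈ {-4, 0, 3}; ∂C/∂y = 2(y - 1) = 0 at y ∈ {1}.
The Hessian is diagonal: diag(C_xx, C_yy). Second derivatives: C_xx(-4)=-672, C_xx(0)=288, C_xx(3)=-504; C_yy(1)=2.
Saddle points occur where the two diagonal entries have opposite signs: (-4, 1), (3, 1). Count: 2.

2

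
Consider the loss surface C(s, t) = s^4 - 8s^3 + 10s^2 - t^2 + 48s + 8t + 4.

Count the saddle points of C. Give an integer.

C separates as a function of s plus a function of t, so ∇C=0 decouples.
∂C/∂s = 4(s - 4)(s - 3)(s + 1) = 0 at s ∈ {-1, 3, 4}; ∂C/∂t = -2(t - 4) = 0 at t ∈ {4}.
The Hessian is diagonal: diag(C_ss, C_tt). Second derivatives: C_ss(-1)=80, C_ss(3)=-16, C_ss(4)=20; C_tt(4)=-2.
Saddle points occur where the two diagonal entries have opposite signs: (-1, 4), (4, 4). Count: 2.

2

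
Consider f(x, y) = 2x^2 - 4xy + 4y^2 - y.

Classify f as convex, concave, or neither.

f is quadratic, so its Hessian is the constant matrix H = [[4, -4], [-4, 8]].
det(H) = 16, tr(H) = 12.
det(H) > 0 and tr(H) > 0, so H is positive definite everywhere: convex.

convex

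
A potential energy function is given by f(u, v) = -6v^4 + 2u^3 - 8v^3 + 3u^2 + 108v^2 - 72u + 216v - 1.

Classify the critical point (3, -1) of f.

local minimum

The mixed partial ∂²f/∂u∂v is 0, so the Hessian at any point is diag(f_uu, f_vv) = diag(6(2u + 1), 24(-3v^2 - 2v + 9)).
At (3, -1): H = diag(42, 192).
Both eigenvalues are positive, so H is positive definite: a local minimum.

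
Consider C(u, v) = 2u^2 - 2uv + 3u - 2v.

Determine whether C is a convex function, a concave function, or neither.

C is quadratic, so its Hessian is the constant matrix H = [[4, -2], [-2, 0]].
det(H) = -4, tr(H) = 4.
det(H) < 0, so H is indefinite: neither convex nor concave.

neither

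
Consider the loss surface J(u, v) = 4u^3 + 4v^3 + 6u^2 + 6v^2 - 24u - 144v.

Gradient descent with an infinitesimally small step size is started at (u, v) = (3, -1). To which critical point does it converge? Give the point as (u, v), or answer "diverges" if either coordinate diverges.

J is separable, so gradient descent decouples: u follows -∂J/∂u, v follows -∂J/∂v.
∂J/∂u = 12(u - 1)(u + 2); at u=3 this is 120, so u decreases.
∂J/∂v = 12(v - 3)(v + 4); at v=-1 this is -144, so v increases.
u converges to its nearest critical value 1 (a local min of the u-part); v converges to 3. The iterate converges to (1, 3).

(1, 3)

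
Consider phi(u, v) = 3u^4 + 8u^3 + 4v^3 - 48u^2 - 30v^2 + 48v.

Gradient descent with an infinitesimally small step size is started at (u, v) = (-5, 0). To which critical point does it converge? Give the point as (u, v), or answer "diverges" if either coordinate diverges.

phi is separable, so gradient descent decouples: u follows -∂phi/∂u, v follows -∂phi/∂v.
∂phi/∂u = 12u(u - 2)(u + 4); at u=-5 this is -420, so u increases.
∂phi/∂v = 12(v - 4)(v - 1); at v=0 this is 48, so v decreases.
The v-coordinate has no critical point in that direction and runs off to infinity.

diverges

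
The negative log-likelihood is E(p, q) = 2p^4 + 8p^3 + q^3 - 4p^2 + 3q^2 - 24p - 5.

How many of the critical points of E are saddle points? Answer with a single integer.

3

E separates as a function of p plus a function of q, so ∇E=0 decouples.
∂E/∂p = 8(p - 1)(p + 1)(p + 3) = 0 at p ∈ {-3, -1, 1}; ∂E/∂q = 3q(q + 2) = 0 at q ∈ {-2, 0}.
The Hessian is diagonal: diag(E_pp, E_qq). Second derivatives: E_pp(-3)=64, E_pp(-1)=-32, E_pp(1)=64; E_qq(-2)=-6, E_qq(0)=6.
Saddle points occur where the two diagonal entries have opposite signs: (-3, -2), (-1, 0), (1, -2). Count: 3.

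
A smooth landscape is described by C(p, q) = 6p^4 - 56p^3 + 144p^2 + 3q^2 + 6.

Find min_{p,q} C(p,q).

6

C(p,q) separates as A(p) + B(q) + 6, so its minimum is min A + min B + 6.
A'(p) = 24p(p - 4)(p - 3) vanishes at p ∈ {0, 3, 4}; B'(q) = 6q vanishes at q ∈ {0}.
Local minima of A (where A''>0): A(0)=0, A(4)=256. Local minima of B: B(0)=0.
So the global minimum of C is A(0) + B(0) + 6 = 0 + 0 + 6 = 6, attained at (0, 0).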